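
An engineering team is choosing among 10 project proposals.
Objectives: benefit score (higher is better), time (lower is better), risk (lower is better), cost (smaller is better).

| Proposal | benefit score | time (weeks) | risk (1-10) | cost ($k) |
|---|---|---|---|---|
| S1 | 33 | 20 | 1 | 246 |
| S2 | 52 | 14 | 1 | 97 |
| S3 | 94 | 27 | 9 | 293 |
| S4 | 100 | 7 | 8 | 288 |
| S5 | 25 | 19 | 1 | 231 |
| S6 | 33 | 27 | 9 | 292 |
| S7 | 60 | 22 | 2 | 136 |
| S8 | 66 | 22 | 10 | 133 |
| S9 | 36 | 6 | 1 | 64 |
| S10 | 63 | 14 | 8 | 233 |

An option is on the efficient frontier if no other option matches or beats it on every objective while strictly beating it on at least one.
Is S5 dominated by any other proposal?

Yes

S2 vs S5: benefit score 52≥25, time 14≤19, risk 1≤1, cost 97≤231 — S2 is at least as good on every objective and strictly better on at least one, so S2 dominates S5.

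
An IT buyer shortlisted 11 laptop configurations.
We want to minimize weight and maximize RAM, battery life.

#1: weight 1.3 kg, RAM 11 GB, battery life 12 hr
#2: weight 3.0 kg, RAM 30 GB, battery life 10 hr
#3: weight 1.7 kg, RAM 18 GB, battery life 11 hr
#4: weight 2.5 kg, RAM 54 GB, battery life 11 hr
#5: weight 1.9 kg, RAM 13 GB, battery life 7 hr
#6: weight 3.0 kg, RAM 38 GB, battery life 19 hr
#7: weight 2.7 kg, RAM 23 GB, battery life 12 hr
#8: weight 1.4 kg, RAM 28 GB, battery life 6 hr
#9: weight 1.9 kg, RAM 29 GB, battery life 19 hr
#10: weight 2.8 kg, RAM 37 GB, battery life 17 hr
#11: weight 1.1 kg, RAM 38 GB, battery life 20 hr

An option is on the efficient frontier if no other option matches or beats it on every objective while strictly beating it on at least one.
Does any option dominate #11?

No

#1: worse on weight (1.3 vs 1.1).
#2: worse on weight (3.0 vs 1.1).
#3: worse on weight (1.7 vs 1.1).
#4: worse on weight (2.5 vs 1.1).
#5: worse on weight (1.9 vs 1.1).
#6: worse on weight (3.0 vs 1.1).
#7: worse on weight (2.7 vs 1.1).
#8: worse on weight (1.4 vs 1.1).
#9: worse on weight (1.9 vs 1.1).
#10: worse on weight (2.8 vs 1.1).
No option is at least as good as #11 on every objective and strictly better on one.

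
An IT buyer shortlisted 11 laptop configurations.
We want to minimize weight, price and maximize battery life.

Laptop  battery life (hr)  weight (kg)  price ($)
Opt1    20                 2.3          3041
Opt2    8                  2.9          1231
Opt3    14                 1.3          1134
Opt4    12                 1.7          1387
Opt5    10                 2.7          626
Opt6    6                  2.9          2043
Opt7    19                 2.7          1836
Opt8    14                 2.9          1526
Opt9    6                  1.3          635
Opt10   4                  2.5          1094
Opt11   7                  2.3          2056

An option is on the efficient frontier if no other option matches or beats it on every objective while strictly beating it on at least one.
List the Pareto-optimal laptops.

Opt1: not dominated (best battery life).
Opt2: dominated by Opt3 (battery life 14≥8, weight 1.3≤2.9, price 1134≤1231).
Opt3: not dominated.
Opt4: dominated by Opt3 (battery life 14≥12, weight 1.3≤1.7, price 1134≤1387).
Opt5: not dominated (best price).
Opt6: dominated by Opt2 (battery life 8≥6, weight 2.9≤2.9, price 1231≤2043).
Opt7: not dominated.
Opt8: dominated by Opt3 (battery life 14≥14, weight 1.3≤2.9, price 1134≤1526).
Opt9: not dominated.
Opt10: dominated by Opt9 (battery life 6≥4, weight 1.3≤2.5, price 635≤1094).
Opt11: dominated by Opt3 (battery life 14≥7, weight 1.3≤2.3, price 1134≤2056).

Opt1, Opt3, Opt5, Opt7, Opt9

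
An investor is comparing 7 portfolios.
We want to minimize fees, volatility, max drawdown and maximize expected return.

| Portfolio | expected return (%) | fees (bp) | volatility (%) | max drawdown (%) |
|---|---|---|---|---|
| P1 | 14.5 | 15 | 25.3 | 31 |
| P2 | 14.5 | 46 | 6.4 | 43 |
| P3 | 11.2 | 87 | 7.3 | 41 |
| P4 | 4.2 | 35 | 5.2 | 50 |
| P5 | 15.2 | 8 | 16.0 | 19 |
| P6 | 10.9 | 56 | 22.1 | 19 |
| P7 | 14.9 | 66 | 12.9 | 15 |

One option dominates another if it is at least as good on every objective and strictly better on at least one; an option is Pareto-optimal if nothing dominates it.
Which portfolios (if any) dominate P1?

P5: expected return 15.2≥14.5, fees 8≤15, volatility 16.0≤25.3, max drawdown 19≤31 — dominates P1.
Others (P2, P3, P4, P6, P7) are each worse than P1 on at least one objective.

P5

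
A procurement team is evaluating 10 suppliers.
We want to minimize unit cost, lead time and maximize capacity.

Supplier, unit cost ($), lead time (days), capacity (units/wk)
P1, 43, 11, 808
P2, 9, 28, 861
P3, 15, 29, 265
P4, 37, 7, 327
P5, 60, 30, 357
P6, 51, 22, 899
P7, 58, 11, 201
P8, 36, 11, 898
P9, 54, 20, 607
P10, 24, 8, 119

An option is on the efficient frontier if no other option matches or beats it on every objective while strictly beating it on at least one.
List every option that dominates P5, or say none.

P1, P2, P6, P8, P9

P1: unit cost 43≤60, lead time 11≤30, capacity 808≥357 — dominates P5.
P2: unit cost 9≤60, lead time 28≤30, capacity 861≥357 — dominates P5.
P6: unit cost 51≤60, lead time 22≤30, capacity 899≥357 — dominates P5.
P8: unit cost 36≤60, lead time 11≤30, capacity 898≥357 — dominates P5.
P9: unit cost 54≤60, lead time 20≤30, capacity 607≥357 — dominates P5.
Others (P3, P4, P7, P10) are each worse than P5 on at least one objective.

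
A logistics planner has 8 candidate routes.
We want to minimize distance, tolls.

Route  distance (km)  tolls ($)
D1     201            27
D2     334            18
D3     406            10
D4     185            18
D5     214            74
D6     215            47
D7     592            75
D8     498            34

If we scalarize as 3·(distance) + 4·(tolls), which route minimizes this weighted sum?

D4

D1: 3·201 + 4·27 = 711
D2: 3·334 + 4·18 = 1074
D3: 3·406 + 4·10 = 1258
D4: 3·185 + 4·18 = 627
D5: 3·214 + 4·74 = 938
D6: 3·215 + 4·47 = 833
D7: 3·592 + 4·75 = 2076
D8: 3·498 + 4·34 = 1630
Lowest: D4 at 627.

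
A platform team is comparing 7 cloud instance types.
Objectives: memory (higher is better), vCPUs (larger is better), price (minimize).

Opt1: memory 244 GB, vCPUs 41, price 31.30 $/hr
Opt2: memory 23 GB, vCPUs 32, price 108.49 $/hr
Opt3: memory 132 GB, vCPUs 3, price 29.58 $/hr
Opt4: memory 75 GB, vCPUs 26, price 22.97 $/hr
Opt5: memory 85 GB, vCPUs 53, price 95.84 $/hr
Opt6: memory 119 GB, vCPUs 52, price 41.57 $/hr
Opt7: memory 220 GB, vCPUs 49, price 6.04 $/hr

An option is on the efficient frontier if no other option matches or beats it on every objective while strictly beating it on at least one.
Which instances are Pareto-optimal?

Opt1: not dominated (best memory).
Opt2: dominated by Opt1 (memory 244≥23, vCPUs 41≥32, price 31.30≤108.49).
Opt3: dominated by Opt7 (memory 220≥132, vCPUs 49≥3, price 6.04≤29.58).
Opt4: dominated by Opt7 (memory 220≥75, vCPUs 49≥26, price 6.04≤22.97).
Opt5: not dominated (best vCPUs).
Opt6: not dominated.
Opt7: not dominated (best price).

Opt1, Opt5, Opt6, Opt7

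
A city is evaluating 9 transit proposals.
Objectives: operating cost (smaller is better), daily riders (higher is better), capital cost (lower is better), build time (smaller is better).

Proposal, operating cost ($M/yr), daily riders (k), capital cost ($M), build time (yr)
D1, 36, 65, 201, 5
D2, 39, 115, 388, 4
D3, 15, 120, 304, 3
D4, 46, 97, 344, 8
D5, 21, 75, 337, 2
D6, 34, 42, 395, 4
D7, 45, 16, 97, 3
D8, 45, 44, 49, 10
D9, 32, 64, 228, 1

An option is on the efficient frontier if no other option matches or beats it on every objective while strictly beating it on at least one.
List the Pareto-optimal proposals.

D1, D3, D5, D7, D8, D9

D1: not dominated.
D2: dominated by D3 (operating cost 15≤39, daily riders 120≥115, capital cost 304≤388, build time 3≤4).
D3: not dominated (best operating cost).
D4: dominated by D3 (operating cost 15≤46, daily riders 120≥97, capital cost 304≤344, build time 3≤8).
D5: not dominated.
D6: dominated by D3 (operating cost 15≤34, daily riders 120≥42, capital cost 304≤395, build time 3≤4).
D7: not dominated.
D8: not dominated (best capital cost).
D9: not dominated (best build time).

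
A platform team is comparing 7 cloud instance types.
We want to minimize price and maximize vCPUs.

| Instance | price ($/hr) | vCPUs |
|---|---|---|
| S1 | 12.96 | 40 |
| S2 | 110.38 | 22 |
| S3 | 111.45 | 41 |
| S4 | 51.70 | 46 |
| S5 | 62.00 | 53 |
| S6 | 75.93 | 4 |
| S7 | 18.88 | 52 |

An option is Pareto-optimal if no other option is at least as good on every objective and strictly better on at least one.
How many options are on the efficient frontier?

3

S1: not dominated (best price).
S2: dominated by S1 (price 12.96≤110.38, vCPUs 40≥22).
S3: dominated by S4 (price 51.70≤111.45, vCPUs 46≥41).
S4: dominated by S7 (price 18.88≤51.70, vCPUs 52≥46).
S5: not dominated (best vCPUs).
S6: dominated by S1 (price 12.96≤75.93, vCPUs 40≥4).
S7: not dominated.
Pareto-optimal: S1, S5, S7 → 3.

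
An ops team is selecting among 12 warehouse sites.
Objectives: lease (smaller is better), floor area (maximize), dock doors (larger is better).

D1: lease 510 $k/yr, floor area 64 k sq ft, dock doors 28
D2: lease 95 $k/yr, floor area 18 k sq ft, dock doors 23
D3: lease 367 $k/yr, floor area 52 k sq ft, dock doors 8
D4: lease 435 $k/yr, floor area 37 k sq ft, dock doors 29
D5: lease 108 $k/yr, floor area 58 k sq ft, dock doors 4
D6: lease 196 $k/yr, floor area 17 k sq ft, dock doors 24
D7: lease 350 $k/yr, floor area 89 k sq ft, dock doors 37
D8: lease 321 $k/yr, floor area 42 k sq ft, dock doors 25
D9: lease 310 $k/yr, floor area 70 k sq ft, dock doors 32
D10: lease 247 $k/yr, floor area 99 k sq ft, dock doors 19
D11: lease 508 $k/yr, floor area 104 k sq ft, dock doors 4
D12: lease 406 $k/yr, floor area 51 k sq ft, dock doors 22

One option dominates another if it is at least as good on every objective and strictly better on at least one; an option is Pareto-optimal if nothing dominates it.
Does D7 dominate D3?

Yes

D7 vs D3: lease 350≤367, floor area 89≥52, dock doors 37≥8 — D7 is at least as good on every objective with at least one strict improvement.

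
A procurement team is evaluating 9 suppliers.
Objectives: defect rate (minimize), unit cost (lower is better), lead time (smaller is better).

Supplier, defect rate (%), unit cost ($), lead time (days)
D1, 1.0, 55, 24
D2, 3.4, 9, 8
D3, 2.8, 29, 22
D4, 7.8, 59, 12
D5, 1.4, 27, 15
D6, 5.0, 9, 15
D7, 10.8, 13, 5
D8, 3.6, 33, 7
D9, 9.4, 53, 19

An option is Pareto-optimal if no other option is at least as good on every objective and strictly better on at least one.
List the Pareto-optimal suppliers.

D1, D2, D5, D7, D8

D1: not dominated (best defect rate).
D2: not dominated.
D3: dominated by D5 (defect rate 1.4≤2.8, unit cost 27≤29, lead time 15≤22).
D4: dominated by D2 (defect rate 3.4≤7.8, unit cost 9≤59, lead time 8≤12).
D5: not dominated.
D6: dominated by D2 (defect rate 3.4≤5.0, unit cost 9≤9, lead time 8≤15).
D7: not dominated (best lead time).
D8: not dominated.
D9: dominated by D2 (defect rate 3.4≤9.4, unit cost 9≤53, lead time 8≤19).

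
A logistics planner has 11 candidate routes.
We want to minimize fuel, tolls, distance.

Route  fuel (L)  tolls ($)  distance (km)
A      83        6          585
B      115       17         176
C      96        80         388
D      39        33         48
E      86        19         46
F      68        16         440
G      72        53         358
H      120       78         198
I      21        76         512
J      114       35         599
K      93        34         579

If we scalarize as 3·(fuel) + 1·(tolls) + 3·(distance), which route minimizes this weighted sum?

A: 3·83 + 1·6 + 3·585 = 2010
B: 3·115 + 1·17 + 3·176 = 890
C: 3·96 + 1·80 + 3·388 = 1532
D: 3·39 + 1·33 + 3·48 = 294
E: 3·86 + 1·19 + 3·46 = 415
F: 3·68 + 1·16 + 3·440 = 1540
G: 3·72 + 1·53 + 3·358 = 1343
H: 3·120 + 1·78 + 3·198 = 1032
I: 3·21 + 1·76 + 3·512 = 1675
J: 3·114 + 1·35 + 3·599 = 2174
K: 3·93 + 1·34 + 3·579 = 2050
Lowest: D at 294.

D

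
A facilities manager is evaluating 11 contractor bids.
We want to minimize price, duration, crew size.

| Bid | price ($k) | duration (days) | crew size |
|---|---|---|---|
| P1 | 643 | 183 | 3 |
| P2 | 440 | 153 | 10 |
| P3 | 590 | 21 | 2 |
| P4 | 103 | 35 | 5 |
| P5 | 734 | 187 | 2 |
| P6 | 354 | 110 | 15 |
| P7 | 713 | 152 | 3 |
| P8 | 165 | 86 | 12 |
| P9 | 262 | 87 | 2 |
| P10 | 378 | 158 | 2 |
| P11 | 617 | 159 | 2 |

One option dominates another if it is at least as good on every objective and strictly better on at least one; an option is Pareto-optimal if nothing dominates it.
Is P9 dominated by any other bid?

P1: worse on price (643 vs 262).
P2: worse on price (440 vs 262).
P3: worse on price (590 vs 262).
P4: worse on crew size (5 vs 2).
P5: worse on price (734 vs 262).
P6: worse on price (354 vs 262).
P7: worse on price (713 vs 262).
P8: worse on crew size (12 vs 2).
P10: worse on price (378 vs 262).
P11: worse on price (617 vs 262).
No option is at least as good as P9 on every objective and strictly better on one.

No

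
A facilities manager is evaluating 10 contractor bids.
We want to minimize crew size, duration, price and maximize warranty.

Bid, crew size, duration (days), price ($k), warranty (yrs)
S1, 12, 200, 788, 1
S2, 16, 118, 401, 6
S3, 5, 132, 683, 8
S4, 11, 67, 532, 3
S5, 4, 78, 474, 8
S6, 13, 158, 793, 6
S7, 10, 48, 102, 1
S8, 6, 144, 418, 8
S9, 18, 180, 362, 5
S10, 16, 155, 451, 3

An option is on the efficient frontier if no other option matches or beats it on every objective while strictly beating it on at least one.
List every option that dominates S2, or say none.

S1: worse on duration (200 vs 118).
S3: worse on duration (132 vs 118).
S4: worse on price (532 vs 401).
S5: worse on price (474 vs 401).
S6: worse on duration (158 vs 118).
S7: worse on warranty (1 vs 6).
S8: worse on duration (144 vs 118).
S9: worse on crew size (18 vs 16).
S10: worse on duration (155 vs 118).
No option dominates S2.

none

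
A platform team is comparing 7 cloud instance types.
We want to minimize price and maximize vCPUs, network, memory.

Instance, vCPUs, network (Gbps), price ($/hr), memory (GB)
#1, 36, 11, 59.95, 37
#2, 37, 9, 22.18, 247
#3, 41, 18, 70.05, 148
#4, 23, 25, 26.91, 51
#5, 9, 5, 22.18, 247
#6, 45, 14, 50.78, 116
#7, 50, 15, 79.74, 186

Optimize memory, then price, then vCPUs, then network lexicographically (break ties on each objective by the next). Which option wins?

#2

First maximize memory: best is 247, kept {#2, #5}.
Then minimize price: best is 22.18, kept {#2, #5}.
Then maximize vCPUs: best is 37, kept {#2}.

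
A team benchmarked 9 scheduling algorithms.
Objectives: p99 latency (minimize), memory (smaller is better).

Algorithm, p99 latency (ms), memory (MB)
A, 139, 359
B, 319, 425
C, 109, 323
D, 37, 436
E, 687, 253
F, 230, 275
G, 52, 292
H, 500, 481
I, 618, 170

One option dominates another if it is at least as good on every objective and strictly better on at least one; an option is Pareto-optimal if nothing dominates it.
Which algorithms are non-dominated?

D, F, G, I

A: dominated by C (p99 latency 109≤139, memory 323≤359).
B: dominated by A (p99 latency 139≤319, memory 359≤425).
C: dominated by G (p99 latency 52≤109, memory 292≤323).
D: not dominated (best p99 latency).
E: dominated by I (p99 latency 618≤687, memory 170≤253).
F: not dominated.
G: not dominated.
H: dominated by A (p99 latency 139≤500, memory 359≤481).
I: not dominated (best memory).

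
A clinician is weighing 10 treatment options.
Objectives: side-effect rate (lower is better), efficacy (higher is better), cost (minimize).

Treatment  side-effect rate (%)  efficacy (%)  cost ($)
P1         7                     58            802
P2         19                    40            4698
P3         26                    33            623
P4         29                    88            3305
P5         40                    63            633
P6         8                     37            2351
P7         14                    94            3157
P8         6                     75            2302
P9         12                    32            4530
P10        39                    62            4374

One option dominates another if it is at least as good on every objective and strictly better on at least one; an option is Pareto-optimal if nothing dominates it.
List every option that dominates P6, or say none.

P1: side-effect rate 7≤8, efficacy 58≥37, cost 802≤2351 — dominates P6.
P8: side-effect rate 6≤8, efficacy 75≥37, cost 2302≤2351 — dominates P6.
Others (P2, P3, P4, P5, P7, P9, P10) are each worse than P6 on at least one objective.

P1, P8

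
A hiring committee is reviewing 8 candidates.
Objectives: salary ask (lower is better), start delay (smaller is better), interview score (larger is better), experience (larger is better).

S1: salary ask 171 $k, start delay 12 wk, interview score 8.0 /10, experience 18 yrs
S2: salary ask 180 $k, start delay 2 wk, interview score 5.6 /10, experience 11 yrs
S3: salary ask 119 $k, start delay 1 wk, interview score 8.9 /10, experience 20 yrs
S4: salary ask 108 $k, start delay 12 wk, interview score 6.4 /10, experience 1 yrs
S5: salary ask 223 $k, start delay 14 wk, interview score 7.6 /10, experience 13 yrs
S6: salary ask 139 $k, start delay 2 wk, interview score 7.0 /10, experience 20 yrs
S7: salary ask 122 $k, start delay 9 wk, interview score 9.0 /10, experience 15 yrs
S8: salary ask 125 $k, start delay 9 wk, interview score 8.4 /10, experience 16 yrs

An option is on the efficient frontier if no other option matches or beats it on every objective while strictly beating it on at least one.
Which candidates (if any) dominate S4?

S1: worse on salary ask (171 vs 108).
S2: worse on salary ask (180 vs 108).
S3: worse on salary ask (119 vs 108).
S5: worse on salary ask (223 vs 108).
S6: worse on salary ask (139 vs 108).
S7: worse on salary ask (122 vs 108).
S8: worse on salary ask (125 vs 108).
No option dominates S4.

none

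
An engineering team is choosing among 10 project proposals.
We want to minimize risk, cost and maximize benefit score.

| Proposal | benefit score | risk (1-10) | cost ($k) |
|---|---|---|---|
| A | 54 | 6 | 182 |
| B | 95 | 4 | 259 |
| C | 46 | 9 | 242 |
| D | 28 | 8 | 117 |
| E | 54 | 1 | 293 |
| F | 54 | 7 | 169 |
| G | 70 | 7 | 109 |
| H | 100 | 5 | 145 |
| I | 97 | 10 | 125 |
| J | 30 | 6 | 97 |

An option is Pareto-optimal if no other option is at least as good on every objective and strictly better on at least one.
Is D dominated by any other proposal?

Yes

G vs D: benefit score 70≥28, risk 7≤8, cost 109≤117 — G is at least as good on every objective and strictly better on at least one, so G dominates D.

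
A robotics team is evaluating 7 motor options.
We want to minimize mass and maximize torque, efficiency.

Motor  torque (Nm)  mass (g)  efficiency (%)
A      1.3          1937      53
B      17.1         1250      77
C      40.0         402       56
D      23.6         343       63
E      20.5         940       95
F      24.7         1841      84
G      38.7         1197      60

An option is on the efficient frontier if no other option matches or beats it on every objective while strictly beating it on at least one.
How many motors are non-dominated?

5

A: dominated by B (torque 17.1≥1.3, mass 1250≤1937, efficiency 77≥53).
B: dominated by E (torque 20.5≥17.1, mass 940≤1250, efficiency 95≥77).
C: not dominated (best torque).
D: not dominated (best mass).
E: not dominated (best efficiency).
F: not dominated.
G: not dominated.
Pareto-optimal: C, D, E, F, G → 5.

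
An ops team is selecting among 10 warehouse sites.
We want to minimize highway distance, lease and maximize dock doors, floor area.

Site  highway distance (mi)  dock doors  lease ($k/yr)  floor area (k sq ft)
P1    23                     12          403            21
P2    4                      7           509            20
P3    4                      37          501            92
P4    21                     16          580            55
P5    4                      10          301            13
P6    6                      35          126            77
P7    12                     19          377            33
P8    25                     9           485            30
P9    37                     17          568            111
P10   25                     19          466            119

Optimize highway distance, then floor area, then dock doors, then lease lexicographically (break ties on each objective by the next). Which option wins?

P3

First minimize highway distance: best is 4, kept {P2, P3, P5}.
Then maximize floor area: best is 92, kept {P3}.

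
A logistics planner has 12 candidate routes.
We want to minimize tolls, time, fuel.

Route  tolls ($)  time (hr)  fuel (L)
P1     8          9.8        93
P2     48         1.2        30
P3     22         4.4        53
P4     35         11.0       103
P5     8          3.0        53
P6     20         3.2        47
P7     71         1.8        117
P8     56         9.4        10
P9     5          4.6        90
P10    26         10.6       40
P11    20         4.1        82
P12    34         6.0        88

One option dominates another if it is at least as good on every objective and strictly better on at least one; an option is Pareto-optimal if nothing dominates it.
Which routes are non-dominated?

P2, P5, P6, P8, P9, P10

P1: dominated by P5 (tolls 8≤8, time 3.0≤9.8, fuel 53≤93).
P2: not dominated (best time).
P3: dominated by P5 (tolls 8≤22, time 3.0≤4.4, fuel 53≤53).
P4: dominated by P1 (tolls 8≤35, time 9.8≤11.0, fuel 93≤103).
P5: not dominated.
P6: not dominated.
P7: dominated by P2 (tolls 48≤71, time 1.2≤1.8, fuel 30≤117).
P8: not dominated (best fuel).
P9: not dominated (best tolls).
P10: not dominated.
P11: dominated by P5 (tolls 8≤20, time 3.0≤4.1, fuel 53≤82).
P12: dominated by P3 (tolls 22≤34, time 4.4≤6.0, fuel 53≤88).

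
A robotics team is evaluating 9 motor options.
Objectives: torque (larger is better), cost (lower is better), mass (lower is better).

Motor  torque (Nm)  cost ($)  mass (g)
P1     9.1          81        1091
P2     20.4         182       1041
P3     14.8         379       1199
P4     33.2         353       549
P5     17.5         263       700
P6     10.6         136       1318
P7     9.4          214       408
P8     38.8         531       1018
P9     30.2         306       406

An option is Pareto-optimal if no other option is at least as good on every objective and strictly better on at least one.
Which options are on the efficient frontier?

P1, P2, P4, P5, P6, P7, P8, P9

P1: not dominated (best cost).
P2: not dominated.
P3: dominated by P2 (torque 20.4≥14.8, cost 182≤379, mass 1041≤1199).
P4: not dominated.
P5: not dominated.
P6: not dominated.
P7: not dominated.
P8: not dominated (best torque).
P9: not dominated (best mass).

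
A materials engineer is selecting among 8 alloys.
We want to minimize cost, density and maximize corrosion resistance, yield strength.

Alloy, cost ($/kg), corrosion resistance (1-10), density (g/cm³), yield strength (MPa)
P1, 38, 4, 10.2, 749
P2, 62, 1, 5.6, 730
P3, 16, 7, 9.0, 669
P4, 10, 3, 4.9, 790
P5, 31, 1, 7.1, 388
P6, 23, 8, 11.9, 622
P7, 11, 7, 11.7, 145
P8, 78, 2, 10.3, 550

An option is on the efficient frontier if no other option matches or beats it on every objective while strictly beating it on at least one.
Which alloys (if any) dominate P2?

P4

P4: cost 10≤62, corrosion resistance 3≥1, density 4.9≤5.6, yield strength 790≥730 — dominates P2.
Others (P1, P3, P5, P6, P7, P8) are each worse than P2 on at least one objective.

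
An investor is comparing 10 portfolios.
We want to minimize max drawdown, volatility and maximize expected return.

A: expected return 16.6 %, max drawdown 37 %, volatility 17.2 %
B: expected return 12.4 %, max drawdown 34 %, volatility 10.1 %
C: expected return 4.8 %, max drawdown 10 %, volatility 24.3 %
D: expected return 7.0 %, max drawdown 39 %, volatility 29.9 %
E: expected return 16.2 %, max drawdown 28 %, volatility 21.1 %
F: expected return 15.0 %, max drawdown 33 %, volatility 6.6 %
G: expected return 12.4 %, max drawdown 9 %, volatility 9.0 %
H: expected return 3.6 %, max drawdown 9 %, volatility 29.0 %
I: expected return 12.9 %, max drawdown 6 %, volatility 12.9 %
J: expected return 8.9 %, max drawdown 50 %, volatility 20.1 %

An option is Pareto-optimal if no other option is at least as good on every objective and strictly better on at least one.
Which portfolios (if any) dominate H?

G, I

G: expected return 12.4≥3.6, max drawdown 9≤9, volatility 9.0≤29.0 — dominates H.
I: expected return 12.9≥3.6, max drawdown 6≤9, volatility 12.9≤29.0 — dominates H.
Others (A, B, C, D, E, F, J) are each worse than H on at least one objective.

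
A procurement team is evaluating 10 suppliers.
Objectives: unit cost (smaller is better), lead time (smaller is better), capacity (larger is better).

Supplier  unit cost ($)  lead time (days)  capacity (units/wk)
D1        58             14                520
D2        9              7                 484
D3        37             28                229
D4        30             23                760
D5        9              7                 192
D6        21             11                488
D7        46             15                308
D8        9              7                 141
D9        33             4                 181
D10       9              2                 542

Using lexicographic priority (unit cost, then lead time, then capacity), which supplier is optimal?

First minimize unit cost: best is 9, kept {D2, D5, D8, D10}.
Then minimize lead time: best is 2, kept {D10}.

D10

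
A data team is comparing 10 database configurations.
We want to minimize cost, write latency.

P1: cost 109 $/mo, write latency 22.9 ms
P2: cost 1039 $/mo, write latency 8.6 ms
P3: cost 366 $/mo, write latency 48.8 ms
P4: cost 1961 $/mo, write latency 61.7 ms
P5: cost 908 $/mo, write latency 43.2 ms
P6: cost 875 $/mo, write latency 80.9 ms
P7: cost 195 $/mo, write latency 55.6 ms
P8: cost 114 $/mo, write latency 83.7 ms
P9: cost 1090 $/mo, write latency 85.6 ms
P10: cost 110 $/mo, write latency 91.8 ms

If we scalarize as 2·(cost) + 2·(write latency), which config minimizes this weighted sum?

P1

P1: 2·109 + 2·22.9 = 263.8
P2: 2·1039 + 2·8.6 = 2095.2
P3: 2·366 + 2·48.8 = 829.6
P4: 2·1961 + 2·61.7 = 4045.4
P5: 2·908 + 2·43.2 = 1902.4
P6: 2·875 + 2·80.9 = 1911.8
P7: 2·195 + 2·55.6 = 501.2
P8: 2·114 + 2·83.7 = 395.4
P9: 2·1090 + 2·85.6 = 2351.2
P10: 2·110 + 2·91.8 = 403.6
Lowest: P1 at 263.8.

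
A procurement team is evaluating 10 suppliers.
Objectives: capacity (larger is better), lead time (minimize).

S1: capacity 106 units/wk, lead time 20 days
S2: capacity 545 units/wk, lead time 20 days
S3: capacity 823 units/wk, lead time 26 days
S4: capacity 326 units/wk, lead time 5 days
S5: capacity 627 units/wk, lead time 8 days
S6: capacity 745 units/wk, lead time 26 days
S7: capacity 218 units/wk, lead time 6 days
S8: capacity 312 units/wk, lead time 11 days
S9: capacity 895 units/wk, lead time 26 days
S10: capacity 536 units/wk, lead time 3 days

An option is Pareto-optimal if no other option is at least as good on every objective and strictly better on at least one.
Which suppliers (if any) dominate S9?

none

S1: worse on capacity (106 vs 895).
S2: worse on capacity (545 vs 895).
S3: worse on capacity (823 vs 895).
S4: worse on capacity (326 vs 895).
S5: worse on capacity (627 vs 895).
S6: worse on capacity (745 vs 895).
S7: worse on capacity (218 vs 895).
S8: worse on capacity (312 vs 895).
S10: worse on capacity (536 vs 895).
No option dominates S9.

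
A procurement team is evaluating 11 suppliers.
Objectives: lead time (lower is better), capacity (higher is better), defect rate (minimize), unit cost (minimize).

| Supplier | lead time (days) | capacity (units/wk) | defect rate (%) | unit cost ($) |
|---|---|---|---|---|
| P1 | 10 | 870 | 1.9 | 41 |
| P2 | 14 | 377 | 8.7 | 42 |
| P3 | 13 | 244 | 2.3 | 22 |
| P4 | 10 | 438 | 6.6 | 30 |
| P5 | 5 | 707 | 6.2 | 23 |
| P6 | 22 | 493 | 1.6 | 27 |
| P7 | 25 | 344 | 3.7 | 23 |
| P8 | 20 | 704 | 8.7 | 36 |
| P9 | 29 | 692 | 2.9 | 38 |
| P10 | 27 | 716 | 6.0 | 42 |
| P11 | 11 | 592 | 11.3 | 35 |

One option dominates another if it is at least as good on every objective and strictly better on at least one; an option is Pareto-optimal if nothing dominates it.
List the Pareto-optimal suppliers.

P1: not dominated (best capacity).
P2: dominated by P1 (lead time 10≤14, capacity 870≥377, defect rate 1.9≤8.7, unit cost 41≤42).
P3: not dominated (best unit cost).
P4: dominated by P5 (lead time 5≤10, capacity 707≥438, defect rate 6.2≤6.6, unit cost 23≤30).
P5: not dominated (best lead time).
P6: not dominated (best defect rate).
P7: not dominated.
P8: dominated by P5 (lead time 5≤20, capacity 707≥704, defect rate 6.2≤8.7, unit cost 23≤36).
P9: not dominated.
P10: dominated by P1 (lead time 10≤27, capacity 870≥716, defect rate 1.9≤6.0, unit cost 41≤42).
P11: dominated by P5 (lead time 5≤11, capacity 707≥592, defect rate 6.2≤11.3, unit cost 23≤35).

P1, P3, P5, P6, P7, P9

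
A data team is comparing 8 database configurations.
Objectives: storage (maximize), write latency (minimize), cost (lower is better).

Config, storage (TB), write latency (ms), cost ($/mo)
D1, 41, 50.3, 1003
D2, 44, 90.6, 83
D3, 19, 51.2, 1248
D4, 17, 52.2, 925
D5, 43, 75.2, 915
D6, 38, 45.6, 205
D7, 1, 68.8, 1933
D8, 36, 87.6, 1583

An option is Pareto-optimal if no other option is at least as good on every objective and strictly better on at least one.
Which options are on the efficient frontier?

D1: not dominated.
D2: not dominated (best storage).
D3: dominated by D1 (storage 41≥19, write latency 50.3≤51.2, cost 1003≤1248).
D4: dominated by D6 (storage 38≥17, write latency 45.6≤52.2, cost 205≤925).
D5: not dominated.
D6: not dominated (best write latency).
D7: dominated by D1 (storage 41≥1, write latency 50.3≤68.8, cost 1003≤1933).
D8: dominated by D1 (storage 41≥36, write latency 50.3≤87.6, cost 1003≤1583).

D1, D2, D5, D6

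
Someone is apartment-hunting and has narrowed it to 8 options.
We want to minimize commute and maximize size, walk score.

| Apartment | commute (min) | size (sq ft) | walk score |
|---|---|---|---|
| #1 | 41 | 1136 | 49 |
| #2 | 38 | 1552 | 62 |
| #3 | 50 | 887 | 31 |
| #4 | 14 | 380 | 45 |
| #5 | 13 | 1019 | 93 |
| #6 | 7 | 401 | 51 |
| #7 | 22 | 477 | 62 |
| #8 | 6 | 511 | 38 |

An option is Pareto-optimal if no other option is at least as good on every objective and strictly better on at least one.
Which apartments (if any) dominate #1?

#2: commute 38≤41, size 1552≥1136, walk score 62≥49 — dominates #1.
Others (#3, #4, #5, #6, #7, #8) are each worse than #1 on at least one objective.

#2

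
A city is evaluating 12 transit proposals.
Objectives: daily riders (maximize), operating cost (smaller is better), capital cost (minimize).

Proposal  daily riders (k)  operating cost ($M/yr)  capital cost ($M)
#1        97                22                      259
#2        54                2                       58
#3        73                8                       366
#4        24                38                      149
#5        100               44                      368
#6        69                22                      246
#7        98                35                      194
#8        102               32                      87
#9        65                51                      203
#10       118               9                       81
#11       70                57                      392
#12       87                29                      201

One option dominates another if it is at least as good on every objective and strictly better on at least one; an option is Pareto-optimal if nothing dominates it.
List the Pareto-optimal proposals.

#1: dominated by #10 (daily riders 118≥97, operating cost 9≤22, capital cost 81≤259).
#2: not dominated (best operating cost).
#3: not dominated.
#4: dominated by #2 (daily riders 54≥24, operating cost 2≤38, capital cost 58≤149).
#5: dominated by #8 (daily riders 102≥100, operating cost 32≤44, capital cost 87≤368).
#6: dominated by #10 (daily riders 118≥69, operating cost 9≤22, capital cost 81≤246).
#7: dominated by #8 (daily riders 102≥98, operating cost 32≤35, capital cost 87≤194).
#8: dominated by #10 (daily riders 118≥102, operating cost 9≤32, capital cost 81≤87).
#9: dominated by #7 (daily riders 98≥65, operating cost 35≤51, capital cost 194≤203).
#10: not dominated (best daily riders).
#11: dominated by #1 (daily riders 97≥70, operating cost 22≤57, capital cost 259≤392).
#12: dominated by #10 (daily riders 118≥87, operating cost 9≤29, capital cost 81≤201).

#2, #3, #10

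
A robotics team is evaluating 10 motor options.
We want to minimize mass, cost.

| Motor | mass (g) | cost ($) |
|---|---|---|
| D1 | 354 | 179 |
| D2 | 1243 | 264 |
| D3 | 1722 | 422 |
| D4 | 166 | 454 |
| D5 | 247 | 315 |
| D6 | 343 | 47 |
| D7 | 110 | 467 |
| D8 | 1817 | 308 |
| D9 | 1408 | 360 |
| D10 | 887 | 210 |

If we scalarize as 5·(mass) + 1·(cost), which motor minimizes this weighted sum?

D7

D1: 5·354 + 1·179 = 1949
D2: 5·1243 + 1·264 = 6479
D3: 5·1722 + 1·422 = 9032
D4: 5·166 + 1·454 = 1284
D5: 5·247 + 1·315 = 1550
D6: 5·343 + 1·47 = 1762
D7: 5·110 + 1·467 = 1017
D8: 5·1817 + 1·308 = 9393
D9: 5·1408 + 1·360 = 7400
D10: 5·887 + 1·210 = 4645
Lowest: D7 at 1017.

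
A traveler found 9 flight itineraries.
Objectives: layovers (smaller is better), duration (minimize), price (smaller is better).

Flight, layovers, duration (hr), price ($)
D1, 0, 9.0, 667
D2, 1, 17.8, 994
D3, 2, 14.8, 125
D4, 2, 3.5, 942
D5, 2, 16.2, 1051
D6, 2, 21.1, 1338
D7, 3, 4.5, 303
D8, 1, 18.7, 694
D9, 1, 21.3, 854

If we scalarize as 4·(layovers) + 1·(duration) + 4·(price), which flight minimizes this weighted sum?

D1: 4·0 + 1·9.0 + 4·667 = 2677.0
D2: 4·1 + 1·17.8 + 4·994 = 3997.8
D3: 4·2 + 1·14.8 + 4·125 = 522.8
D4: 4·2 + 1·3.5 + 4·942 = 3779.5
D5: 4·2 + 1·16.2 + 4·1051 = 4228.2
D6: 4·2 + 1·21.1 + 4·1338 = 5381.1
D7: 4·3 + 1·4.5 + 4·303 = 1228.5
D8: 4·1 + 1·18.7 + 4·694 = 2798.7
D9: 4·1 + 1·21.3 + 4·854 = 3441.3
Lowest: D3 at 522.8.

D3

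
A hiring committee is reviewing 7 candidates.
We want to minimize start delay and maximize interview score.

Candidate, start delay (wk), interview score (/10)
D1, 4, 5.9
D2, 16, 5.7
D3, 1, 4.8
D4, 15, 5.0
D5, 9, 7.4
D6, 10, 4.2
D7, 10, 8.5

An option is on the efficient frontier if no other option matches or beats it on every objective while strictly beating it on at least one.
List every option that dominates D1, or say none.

none

D2: worse on start delay (16 vs 4).
D3: worse on interview score (4.8 vs 5.9).
D4: worse on start delay (15 vs 4).
D5: worse on start delay (9 vs 4).
D6: worse on start delay (10 vs 4).
D7: worse on start delay (10 vs 4).
No option dominates D1.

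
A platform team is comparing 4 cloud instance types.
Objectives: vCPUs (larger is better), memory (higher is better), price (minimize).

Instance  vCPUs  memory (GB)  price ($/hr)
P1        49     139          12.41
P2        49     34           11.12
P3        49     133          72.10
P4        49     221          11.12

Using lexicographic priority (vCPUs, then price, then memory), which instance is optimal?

P4

First maximize vCPUs: best is 49, kept {P1, P2, P3, P4}.
Then minimize price: best is 11.12, kept {P2, P4}.
Then maximize memory: best is 221, kept {P4}.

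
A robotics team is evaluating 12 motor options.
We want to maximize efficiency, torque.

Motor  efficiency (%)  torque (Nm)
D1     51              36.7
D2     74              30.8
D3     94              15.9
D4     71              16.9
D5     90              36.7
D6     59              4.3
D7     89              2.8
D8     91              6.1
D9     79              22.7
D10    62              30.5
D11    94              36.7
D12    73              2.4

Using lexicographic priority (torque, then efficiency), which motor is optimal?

D11

First maximize torque: best is 36.7, kept {D1, D5, D11}.
Then maximize efficiency: best is 94, kept {D11}.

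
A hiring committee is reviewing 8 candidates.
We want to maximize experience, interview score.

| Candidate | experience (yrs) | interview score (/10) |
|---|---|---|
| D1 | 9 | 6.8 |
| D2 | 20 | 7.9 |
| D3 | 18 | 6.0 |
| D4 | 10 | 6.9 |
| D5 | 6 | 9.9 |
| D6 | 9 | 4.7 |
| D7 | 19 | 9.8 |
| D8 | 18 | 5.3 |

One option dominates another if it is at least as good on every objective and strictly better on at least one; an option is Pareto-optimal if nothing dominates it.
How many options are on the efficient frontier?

3

D1: dominated by D2 (experience 20≥9, interview score 7.9≥6.8).
D2: not dominated (best experience).
D3: dominated by D2 (experience 20≥18, interview score 7.9≥6.0).
D4: dominated by D2 (experience 20≥10, interview score 7.9≥6.9).
D5: not dominated (best interview score).
D6: dominated by D1 (experience 9≥9, interview score 6.8≥4.7).
D7: not dominated.
D8: dominated by D2 (experience 20≥18, interview score 7.9≥5.3).
Pareto-optimal: D2, D5, D7 → 3.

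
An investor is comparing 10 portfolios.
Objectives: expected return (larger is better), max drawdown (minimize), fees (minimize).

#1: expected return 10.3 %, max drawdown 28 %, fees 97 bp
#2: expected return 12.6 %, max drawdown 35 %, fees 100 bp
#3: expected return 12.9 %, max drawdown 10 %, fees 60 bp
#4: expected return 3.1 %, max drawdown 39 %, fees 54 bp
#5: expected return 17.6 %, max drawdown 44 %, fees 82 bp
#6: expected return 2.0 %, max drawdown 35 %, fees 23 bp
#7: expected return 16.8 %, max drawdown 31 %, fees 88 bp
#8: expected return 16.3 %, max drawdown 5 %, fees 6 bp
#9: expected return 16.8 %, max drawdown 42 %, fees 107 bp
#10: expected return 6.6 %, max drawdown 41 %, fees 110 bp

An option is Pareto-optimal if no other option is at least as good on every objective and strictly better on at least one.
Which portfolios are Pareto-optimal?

#1: dominated by #3 (expected return 12.9≥10.3, max drawdown 10≤28, fees 60≤97).
#2: dominated by #3 (expected return 12.9≥12.6, max drawdown 10≤35, fees 60≤100).
#3: dominated by #8 (expected return 16.3≥12.9, max drawdown 5≤10, fees 6≤60).
#4: dominated by #8 (expected return 16.3≥3.1, max drawdown 5≤39, fees 6≤54).
#5: not dominated (best expected return).
#6: dominated by #8 (expected return 16.3≥2.0, max drawdown 5≤35, fees 6≤23).
#7: not dominated.
#8: not dominated (best max drawdown).
#9: dominated by #7 (expected return 16.8≥16.8, max drawdown 31≤42, fees 88≤107).
#10: dominated by #1 (expected return 10.3≥6.6, max drawdown 28≤41, fees 97≤110).

#5, #7, #8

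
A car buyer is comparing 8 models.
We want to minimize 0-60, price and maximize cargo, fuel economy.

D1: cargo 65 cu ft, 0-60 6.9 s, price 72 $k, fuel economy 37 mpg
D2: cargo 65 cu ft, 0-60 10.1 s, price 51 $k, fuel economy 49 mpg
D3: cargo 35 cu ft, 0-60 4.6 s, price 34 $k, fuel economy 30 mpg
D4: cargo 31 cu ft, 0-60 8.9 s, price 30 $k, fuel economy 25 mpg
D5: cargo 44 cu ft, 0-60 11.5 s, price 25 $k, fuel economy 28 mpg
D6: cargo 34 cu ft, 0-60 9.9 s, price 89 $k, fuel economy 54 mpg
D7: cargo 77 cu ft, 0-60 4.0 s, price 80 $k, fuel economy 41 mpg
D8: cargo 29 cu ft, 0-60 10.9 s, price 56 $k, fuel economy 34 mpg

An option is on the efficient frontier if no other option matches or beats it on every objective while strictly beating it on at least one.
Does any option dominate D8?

D2 vs D8: cargo 65≥29, 0-60 10.1≤10.9, price 51≤56, fuel economy 49≥34 — D2 is at least as good on every objective and strictly better on at least one, so D2 dominates D8.

Yes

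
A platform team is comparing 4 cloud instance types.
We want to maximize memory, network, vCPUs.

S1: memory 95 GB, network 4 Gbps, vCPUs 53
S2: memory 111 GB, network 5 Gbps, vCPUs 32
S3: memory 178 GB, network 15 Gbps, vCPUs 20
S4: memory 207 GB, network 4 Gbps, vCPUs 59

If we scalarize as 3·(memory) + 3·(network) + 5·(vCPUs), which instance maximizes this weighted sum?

S4

S1: 3·95 + 3·4 + 5·53 = 562
S2: 3·111 + 3·5 + 5·32 = 508
S3: 3·178 + 3·15 + 5·20 = 679
S4: 3·207 + 3·4 + 5·59 = 928
Highest: S4 at 928.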